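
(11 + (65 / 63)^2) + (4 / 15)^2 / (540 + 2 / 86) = 27798162508 / 2304103725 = 12.06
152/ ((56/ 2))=38/ 7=5.43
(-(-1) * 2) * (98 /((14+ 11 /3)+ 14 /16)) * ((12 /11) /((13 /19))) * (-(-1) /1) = 16.85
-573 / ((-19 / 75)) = 42975 / 19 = 2261.84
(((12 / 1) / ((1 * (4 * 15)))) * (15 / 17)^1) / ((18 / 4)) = 2 / 51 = 0.04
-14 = -14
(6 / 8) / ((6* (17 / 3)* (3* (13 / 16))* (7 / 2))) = 4 / 1547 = 0.00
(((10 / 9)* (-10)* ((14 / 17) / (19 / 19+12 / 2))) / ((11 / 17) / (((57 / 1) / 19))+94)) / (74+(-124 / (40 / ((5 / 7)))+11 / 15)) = -0.00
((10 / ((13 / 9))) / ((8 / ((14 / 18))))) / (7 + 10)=35 / 884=0.04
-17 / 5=-3.40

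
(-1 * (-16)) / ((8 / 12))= 24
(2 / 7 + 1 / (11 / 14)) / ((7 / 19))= 4.23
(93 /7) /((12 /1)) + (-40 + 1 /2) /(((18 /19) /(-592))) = 6220423 /252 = 24684.22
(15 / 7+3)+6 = 78 / 7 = 11.14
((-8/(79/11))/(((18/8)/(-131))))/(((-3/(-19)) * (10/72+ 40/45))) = 3504512/8769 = 399.65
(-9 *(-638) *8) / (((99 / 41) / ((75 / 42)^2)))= 60663.27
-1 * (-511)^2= -261121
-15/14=-1.07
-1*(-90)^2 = -8100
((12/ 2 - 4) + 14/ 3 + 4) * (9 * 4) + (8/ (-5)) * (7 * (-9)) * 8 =5952/ 5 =1190.40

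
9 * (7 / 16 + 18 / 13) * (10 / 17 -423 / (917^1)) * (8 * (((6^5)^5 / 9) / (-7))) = -10661940832128251574878208 / 1418599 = -7515824297160967669.42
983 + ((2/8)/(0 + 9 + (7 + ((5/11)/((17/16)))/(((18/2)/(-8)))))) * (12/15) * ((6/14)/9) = 904439201/920080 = 983.00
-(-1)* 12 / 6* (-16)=-32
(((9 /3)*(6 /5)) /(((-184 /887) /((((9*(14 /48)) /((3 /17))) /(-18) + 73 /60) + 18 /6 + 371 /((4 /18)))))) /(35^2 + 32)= -1068374647 /46257600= -23.10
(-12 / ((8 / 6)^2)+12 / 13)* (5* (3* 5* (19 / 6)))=-143925 / 104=-1383.89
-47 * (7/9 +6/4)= -1927/18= -107.06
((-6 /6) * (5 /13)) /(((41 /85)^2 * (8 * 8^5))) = -0.00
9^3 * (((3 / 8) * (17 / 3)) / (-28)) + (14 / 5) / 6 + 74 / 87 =-1754201 / 32480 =-54.01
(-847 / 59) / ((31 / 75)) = -63525 / 1829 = -34.73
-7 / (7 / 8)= -8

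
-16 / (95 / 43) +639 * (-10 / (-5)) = 120722 / 95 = 1270.76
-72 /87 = -24 /29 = -0.83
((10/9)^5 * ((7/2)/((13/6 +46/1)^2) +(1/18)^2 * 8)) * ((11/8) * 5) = 0.31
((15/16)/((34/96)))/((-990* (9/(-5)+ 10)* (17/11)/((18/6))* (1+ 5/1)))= -5/47396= -0.00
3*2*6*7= 252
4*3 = 12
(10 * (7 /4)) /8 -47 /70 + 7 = 4769 /560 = 8.52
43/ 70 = 0.61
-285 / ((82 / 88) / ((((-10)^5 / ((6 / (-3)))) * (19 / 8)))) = -1489125000 / 41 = -36320121.95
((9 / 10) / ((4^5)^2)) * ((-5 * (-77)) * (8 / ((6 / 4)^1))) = 231 / 131072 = 0.00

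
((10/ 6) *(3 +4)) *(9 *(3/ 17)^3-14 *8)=-19250455/ 14739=-1306.09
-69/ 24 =-23/ 8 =-2.88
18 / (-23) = -18 / 23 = -0.78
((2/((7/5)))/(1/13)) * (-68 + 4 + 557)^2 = 31596370/7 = 4513767.14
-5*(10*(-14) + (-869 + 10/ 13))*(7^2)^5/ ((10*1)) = 3702403088643/ 26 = 142400118793.96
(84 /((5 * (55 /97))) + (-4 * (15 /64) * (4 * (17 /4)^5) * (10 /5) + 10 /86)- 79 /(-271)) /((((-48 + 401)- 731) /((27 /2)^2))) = 4999.49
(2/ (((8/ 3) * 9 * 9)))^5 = 1/ 14693280768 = 0.00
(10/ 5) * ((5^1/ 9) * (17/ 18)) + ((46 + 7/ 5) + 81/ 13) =287891/ 5265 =54.68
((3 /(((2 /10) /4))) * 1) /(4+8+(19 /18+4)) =1080 /307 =3.52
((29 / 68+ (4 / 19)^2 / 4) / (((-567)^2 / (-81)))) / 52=-10741 / 5066412624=-0.00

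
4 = 4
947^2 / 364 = 896809 / 364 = 2463.76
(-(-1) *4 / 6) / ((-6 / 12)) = -1.33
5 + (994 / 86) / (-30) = 5953 / 1290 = 4.61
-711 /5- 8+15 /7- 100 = -248.06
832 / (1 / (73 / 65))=4672 / 5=934.40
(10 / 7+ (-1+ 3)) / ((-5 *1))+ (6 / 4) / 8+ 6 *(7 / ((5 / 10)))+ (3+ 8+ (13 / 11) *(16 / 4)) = 611251 / 6160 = 99.23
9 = 9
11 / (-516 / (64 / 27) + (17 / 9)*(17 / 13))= -20592 / 402887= -0.05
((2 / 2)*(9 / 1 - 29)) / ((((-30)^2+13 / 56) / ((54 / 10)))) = -6048 / 50413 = -0.12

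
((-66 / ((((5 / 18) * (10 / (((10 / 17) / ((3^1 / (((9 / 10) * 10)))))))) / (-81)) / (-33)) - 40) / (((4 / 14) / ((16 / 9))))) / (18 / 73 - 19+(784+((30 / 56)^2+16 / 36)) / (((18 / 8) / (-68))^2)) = -154626387852384 / 158864869340635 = -0.97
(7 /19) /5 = 7 /95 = 0.07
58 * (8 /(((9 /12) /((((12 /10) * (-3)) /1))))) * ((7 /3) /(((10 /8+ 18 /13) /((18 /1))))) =-24321024 /685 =-35505.14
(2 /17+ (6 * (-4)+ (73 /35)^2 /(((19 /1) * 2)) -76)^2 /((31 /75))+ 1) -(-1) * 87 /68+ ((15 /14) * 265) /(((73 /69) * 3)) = 40397732657417609 /1667258121550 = 24230.04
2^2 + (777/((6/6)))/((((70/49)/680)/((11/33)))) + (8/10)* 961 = 620284/5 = 124056.80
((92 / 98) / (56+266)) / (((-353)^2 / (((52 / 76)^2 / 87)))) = 169 / 1342363038009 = 0.00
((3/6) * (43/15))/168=43/5040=0.01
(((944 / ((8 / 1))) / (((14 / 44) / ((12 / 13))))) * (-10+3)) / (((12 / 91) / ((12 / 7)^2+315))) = -40443084 / 7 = -5777583.43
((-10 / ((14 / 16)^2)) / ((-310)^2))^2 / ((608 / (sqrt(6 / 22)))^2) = 3 / 220129796007275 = 0.00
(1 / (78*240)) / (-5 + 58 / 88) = -11 / 893880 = -0.00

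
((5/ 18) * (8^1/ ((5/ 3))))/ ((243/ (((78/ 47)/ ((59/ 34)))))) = 3536/ 673839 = 0.01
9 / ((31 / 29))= 261 / 31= 8.42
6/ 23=0.26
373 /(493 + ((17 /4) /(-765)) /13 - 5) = 872820 /1141919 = 0.76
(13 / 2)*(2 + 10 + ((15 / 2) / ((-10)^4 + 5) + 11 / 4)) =511615 / 5336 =95.88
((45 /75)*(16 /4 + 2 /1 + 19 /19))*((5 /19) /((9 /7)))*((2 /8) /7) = 7 /228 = 0.03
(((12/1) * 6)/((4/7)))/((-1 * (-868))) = 9/62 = 0.15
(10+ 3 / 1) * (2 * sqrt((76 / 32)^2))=247 / 4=61.75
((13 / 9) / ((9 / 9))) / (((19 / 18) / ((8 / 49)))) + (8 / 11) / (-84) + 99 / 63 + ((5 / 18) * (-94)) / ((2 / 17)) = -40583533 / 184338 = -220.16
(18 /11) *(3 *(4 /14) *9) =972 /77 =12.62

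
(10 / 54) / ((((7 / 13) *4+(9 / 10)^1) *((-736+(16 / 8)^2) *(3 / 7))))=-0.00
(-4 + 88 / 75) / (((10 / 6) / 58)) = -12296 / 125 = -98.37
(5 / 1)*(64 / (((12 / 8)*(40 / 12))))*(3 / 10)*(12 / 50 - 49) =-117024 / 125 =-936.19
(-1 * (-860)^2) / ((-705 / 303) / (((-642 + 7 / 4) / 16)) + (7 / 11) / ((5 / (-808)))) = 1315226519750 / 182769927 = 7196.08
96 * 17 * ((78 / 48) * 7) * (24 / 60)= 37128 / 5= 7425.60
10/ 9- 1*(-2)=28/ 9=3.11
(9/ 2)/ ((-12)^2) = 1/ 32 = 0.03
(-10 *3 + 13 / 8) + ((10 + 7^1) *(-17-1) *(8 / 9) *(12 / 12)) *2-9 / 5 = -22967 / 40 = -574.18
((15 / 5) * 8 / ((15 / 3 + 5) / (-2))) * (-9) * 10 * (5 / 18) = 120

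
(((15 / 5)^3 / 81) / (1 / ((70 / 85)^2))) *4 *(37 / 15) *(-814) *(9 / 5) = -23612512 / 7225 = -3268.17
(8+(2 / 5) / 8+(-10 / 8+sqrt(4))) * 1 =44 / 5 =8.80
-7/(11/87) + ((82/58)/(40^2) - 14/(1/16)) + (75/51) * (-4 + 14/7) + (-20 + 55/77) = -18317831131/60737600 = -301.59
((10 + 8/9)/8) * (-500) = -6125/9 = -680.56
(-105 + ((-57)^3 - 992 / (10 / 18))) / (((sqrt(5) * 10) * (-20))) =467709 * sqrt(5) / 2500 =418.33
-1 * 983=-983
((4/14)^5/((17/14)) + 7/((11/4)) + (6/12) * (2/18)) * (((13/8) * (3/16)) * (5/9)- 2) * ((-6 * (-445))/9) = -6579992135545/4655097216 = -1413.50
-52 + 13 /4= -195 /4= -48.75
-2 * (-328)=656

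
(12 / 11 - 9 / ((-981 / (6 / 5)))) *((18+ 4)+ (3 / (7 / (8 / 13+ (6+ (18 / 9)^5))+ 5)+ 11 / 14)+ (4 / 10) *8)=1775046513 / 60639425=29.27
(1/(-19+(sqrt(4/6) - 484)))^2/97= 9/(97 * (1509 - sqrt(6))^2)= 0.00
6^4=1296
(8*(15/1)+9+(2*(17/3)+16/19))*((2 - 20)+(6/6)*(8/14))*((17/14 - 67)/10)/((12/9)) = 452088507/37240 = 12139.86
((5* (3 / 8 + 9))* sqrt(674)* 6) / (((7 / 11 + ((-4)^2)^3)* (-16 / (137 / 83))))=-188375* sqrt(674) / 26597184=-0.18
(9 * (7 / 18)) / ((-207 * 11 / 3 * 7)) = -1 / 1518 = -0.00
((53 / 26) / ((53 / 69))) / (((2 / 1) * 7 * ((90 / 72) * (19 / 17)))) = 1173 / 8645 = 0.14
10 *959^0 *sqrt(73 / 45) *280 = 560 *sqrt(365) / 3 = 3566.26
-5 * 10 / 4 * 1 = -25 / 2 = -12.50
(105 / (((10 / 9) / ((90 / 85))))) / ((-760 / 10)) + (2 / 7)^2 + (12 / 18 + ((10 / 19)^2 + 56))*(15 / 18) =46.22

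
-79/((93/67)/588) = -1037428/31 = -33465.42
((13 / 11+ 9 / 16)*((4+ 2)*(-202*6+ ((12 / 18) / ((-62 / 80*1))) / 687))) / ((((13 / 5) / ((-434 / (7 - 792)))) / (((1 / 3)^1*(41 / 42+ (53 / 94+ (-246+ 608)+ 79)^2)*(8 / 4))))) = -350610283.16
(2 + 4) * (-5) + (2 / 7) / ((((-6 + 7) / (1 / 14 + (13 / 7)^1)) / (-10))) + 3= -1593 / 49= -32.51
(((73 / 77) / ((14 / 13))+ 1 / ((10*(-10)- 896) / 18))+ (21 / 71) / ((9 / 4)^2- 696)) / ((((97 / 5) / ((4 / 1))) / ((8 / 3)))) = 2667784352 / 5629895229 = 0.47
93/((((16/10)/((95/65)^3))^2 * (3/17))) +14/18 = 5580627750007/2780241984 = 2007.25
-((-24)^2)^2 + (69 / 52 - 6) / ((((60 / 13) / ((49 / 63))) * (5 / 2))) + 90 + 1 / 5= -66337223 / 200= -331686.12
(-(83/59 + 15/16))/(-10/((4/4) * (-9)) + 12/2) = -19917/60416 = -0.33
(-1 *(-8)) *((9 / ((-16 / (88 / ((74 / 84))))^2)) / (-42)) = -91476 / 1369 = -66.82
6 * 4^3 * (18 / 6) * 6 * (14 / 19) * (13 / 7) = 179712 / 19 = 9458.53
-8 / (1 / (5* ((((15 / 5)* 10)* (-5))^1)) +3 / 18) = -1500 / 31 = -48.39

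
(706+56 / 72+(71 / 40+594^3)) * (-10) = -75450705319 / 36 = -2095852925.53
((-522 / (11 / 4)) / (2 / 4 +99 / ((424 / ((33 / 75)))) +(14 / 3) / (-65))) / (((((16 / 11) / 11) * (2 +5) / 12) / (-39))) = 277727907600 / 1536437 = 180761.01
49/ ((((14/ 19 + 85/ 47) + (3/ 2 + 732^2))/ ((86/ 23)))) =7526204/ 22010744447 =0.00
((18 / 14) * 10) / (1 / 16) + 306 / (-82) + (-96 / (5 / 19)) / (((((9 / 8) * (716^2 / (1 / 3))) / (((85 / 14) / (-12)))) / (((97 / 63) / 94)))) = 148492338213934 / 735173984349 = 201.98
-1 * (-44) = 44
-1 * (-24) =24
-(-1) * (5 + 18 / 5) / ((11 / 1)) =43 / 55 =0.78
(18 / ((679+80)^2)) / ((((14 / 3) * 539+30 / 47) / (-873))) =-123093 / 11353660384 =-0.00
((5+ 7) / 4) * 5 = 15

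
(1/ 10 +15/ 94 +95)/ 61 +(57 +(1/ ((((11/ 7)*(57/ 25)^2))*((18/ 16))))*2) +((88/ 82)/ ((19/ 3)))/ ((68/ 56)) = 189351744625627/ 3213774358245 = 58.92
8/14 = 4/7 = 0.57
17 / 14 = 1.21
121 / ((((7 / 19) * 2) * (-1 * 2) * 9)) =-2299 / 252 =-9.12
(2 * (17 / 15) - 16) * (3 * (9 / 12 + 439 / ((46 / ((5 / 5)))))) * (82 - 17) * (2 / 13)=-97541 / 23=-4240.91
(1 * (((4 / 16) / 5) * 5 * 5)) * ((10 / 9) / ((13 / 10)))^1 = 125 / 117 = 1.07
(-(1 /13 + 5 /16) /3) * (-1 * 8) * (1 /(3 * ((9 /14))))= 7 /13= 0.54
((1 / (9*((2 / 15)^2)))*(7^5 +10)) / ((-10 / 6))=-252255 / 4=-63063.75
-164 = -164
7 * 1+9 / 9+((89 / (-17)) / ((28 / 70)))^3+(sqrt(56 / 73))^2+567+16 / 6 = -14319613567 / 8607576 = -1663.61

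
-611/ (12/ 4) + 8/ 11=-6697/ 33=-202.94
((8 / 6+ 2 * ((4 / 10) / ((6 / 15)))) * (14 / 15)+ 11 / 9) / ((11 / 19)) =247 / 33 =7.48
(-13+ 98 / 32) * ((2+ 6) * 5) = -795 / 2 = -397.50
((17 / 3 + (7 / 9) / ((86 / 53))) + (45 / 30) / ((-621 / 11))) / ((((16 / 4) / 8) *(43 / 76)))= 8279288 / 382743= 21.63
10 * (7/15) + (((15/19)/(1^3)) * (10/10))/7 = 1907/399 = 4.78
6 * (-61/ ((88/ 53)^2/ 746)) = -191739531/ 1936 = -99039.01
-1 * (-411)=411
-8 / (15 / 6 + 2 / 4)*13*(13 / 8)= -169 / 3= -56.33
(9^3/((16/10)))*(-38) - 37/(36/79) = -313109/18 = -17394.94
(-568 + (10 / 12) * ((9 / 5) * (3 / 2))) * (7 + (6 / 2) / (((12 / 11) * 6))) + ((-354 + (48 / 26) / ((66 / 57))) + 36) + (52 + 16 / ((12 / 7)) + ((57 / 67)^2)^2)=-412563651352025 / 92211529696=-4474.10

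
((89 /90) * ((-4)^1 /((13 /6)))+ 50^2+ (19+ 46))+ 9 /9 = 500014 /195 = 2564.17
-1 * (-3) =3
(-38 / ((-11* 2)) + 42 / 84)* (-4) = -98 / 11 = -8.91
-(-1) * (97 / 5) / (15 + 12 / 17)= 1649 / 1335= 1.24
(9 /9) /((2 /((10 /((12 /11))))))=4.58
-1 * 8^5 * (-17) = 557056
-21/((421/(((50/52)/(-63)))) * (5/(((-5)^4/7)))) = 3125/229866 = 0.01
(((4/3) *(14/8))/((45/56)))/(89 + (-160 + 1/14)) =-5488/134055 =-0.04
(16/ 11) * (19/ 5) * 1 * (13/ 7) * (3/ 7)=11856/ 2695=4.40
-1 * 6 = -6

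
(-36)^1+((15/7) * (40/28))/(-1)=-1914/49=-39.06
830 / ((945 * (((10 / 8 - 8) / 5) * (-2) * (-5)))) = -332 / 5103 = -0.07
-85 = -85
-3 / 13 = -0.23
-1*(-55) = 55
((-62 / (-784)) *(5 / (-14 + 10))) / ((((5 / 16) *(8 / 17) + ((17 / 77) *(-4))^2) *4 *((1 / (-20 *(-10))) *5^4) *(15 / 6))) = -63767 / 18686100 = -0.00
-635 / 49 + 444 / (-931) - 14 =-3649 / 133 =-27.44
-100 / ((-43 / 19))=1900 / 43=44.19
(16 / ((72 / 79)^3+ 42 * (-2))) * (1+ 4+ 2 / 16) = -0.99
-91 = -91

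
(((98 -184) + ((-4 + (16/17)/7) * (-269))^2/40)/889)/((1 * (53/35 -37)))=-953929610/1116835587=-0.85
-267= -267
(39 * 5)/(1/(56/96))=455/4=113.75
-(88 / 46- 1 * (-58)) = -1378 / 23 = -59.91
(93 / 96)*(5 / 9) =155 / 288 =0.54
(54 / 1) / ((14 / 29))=783 / 7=111.86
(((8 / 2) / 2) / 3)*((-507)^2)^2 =44049458934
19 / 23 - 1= -4 / 23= -0.17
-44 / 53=-0.83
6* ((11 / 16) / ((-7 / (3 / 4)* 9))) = -0.05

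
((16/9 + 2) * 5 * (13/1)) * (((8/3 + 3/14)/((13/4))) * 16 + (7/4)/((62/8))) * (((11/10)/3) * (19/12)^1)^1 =433263479/210924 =2054.12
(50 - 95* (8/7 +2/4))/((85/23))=-6831/238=-28.70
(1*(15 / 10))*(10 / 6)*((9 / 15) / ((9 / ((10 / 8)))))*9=15 / 8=1.88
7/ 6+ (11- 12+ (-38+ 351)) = 1879/ 6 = 313.17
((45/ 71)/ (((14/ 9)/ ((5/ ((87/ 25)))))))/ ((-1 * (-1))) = 16875/ 28826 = 0.59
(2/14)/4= 1/28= 0.04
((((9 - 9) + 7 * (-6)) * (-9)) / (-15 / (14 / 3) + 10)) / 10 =2646 / 475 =5.57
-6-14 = -20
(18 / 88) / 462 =3 / 6776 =0.00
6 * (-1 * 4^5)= -6144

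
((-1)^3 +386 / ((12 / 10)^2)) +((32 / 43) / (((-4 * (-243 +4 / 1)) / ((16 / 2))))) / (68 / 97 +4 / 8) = 267.06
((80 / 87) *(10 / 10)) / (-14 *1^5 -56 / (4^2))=-32 / 609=-0.05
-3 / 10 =-0.30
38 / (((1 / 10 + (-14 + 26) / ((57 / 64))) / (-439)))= -3169580 / 2579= -1229.00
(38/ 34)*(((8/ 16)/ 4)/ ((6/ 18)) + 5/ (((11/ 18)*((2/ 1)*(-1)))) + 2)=-2869/ 1496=-1.92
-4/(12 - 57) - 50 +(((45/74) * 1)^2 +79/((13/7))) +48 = 131332717/3203460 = 41.00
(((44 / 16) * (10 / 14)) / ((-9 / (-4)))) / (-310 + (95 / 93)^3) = -983103 / 347890613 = -0.00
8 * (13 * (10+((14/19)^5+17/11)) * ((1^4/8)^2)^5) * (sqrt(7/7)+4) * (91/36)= 0.00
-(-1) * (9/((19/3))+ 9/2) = 5.92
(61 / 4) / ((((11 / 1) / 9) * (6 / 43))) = 7869 / 88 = 89.42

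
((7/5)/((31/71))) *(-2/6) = -497/465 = -1.07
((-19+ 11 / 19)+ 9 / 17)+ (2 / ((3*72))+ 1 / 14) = -17.81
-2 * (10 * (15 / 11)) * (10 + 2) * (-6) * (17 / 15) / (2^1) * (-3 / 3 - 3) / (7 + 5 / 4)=-539.50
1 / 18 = 0.06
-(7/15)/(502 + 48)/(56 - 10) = -0.00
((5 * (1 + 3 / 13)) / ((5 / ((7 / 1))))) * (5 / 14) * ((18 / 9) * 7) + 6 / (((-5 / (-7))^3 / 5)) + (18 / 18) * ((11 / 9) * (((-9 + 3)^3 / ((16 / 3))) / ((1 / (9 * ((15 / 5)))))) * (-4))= 1778204 / 325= 5471.40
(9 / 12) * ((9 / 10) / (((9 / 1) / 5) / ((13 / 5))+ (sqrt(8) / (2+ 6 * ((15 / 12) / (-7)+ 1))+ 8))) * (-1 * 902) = -168308314317 / 2397570580+ 1397322927 * sqrt(2) / 599392645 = -66.90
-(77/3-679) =1960/3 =653.33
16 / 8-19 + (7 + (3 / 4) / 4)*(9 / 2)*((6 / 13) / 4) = -11039 / 832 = -13.27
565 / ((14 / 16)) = 4520 / 7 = 645.71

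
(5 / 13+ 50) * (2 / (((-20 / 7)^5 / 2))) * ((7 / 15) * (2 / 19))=-15412019 / 296400000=-0.05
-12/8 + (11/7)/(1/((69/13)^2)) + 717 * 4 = 6886881/2366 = 2910.77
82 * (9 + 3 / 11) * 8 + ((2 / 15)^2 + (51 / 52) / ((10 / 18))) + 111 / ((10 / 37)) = 6495.39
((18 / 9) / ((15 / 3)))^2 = 4 / 25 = 0.16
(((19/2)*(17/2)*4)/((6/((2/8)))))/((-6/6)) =-323/24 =-13.46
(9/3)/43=3/43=0.07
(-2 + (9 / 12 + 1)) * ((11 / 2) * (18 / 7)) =-99 / 28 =-3.54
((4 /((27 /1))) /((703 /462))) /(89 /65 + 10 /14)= 70070 /1499499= 0.05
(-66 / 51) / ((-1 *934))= 11 / 7939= 0.00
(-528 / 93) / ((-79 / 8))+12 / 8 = 10163 / 4898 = 2.07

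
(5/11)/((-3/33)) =-5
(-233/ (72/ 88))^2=6568969/ 81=81098.38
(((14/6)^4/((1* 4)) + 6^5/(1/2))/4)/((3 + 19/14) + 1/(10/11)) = 712.80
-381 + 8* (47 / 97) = -36581 / 97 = -377.12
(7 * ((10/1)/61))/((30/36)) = 84/61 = 1.38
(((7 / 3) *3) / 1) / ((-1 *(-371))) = 1 / 53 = 0.02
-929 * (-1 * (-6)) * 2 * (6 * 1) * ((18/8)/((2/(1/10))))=-75249/10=-7524.90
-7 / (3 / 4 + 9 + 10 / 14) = -196 / 293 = -0.67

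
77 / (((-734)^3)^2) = 77 / 156378253883185216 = 0.00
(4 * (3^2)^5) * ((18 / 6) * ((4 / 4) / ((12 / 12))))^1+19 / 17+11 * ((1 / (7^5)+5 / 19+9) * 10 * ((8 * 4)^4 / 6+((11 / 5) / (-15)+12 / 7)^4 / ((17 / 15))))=17247847669586947149211 / 96470341734375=178789121.71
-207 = -207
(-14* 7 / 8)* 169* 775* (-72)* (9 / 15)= 69311970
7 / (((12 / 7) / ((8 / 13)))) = 98 / 39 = 2.51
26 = 26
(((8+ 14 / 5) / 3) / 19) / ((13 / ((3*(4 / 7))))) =216 / 8645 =0.02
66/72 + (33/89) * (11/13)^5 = 427272043/396540924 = 1.08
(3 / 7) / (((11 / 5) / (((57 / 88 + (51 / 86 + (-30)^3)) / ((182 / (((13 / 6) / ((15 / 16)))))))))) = -34054435 / 509894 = -66.79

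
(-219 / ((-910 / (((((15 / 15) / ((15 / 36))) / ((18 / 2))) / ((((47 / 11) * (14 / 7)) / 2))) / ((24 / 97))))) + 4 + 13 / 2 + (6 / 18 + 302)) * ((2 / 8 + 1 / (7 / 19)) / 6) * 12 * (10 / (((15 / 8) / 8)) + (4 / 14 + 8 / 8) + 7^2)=8130658353932 / 47153925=172428.03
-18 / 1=-18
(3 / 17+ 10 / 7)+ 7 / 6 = 1979 / 714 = 2.77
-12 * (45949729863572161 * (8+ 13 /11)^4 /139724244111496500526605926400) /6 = -0.00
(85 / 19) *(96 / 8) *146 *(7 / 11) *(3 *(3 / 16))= 1172745 / 418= 2805.61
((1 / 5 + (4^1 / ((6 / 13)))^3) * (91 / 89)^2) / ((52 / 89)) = 55996759 / 48060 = 1165.14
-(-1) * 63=63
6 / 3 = 2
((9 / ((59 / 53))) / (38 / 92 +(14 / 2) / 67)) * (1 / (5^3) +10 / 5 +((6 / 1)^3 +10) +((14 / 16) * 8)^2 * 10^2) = 942344544114 / 11763125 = 80110.05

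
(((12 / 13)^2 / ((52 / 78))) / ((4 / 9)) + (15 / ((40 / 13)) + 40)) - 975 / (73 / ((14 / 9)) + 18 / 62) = 250302929 / 9235512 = 27.10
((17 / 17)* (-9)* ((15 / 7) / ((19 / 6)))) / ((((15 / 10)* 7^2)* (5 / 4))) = -432 / 6517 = -0.07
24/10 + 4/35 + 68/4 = 683/35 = 19.51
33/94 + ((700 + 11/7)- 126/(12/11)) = 192933/329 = 586.42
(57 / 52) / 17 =57 / 884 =0.06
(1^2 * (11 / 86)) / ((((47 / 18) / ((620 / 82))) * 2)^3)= 119447014500 / 307690154269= 0.39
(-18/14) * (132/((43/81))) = -96228/301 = -319.69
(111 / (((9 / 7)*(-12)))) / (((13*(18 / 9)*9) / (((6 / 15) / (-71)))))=259 / 1495260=0.00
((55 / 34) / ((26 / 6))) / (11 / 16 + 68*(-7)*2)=-1320 / 3363841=-0.00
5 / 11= 0.45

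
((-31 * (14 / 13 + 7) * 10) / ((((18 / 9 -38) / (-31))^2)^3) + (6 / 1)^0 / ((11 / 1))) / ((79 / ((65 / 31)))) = -264785329009735 / 9773389891584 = -27.09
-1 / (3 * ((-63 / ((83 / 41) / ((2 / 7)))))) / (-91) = -83 / 201474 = -0.00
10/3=3.33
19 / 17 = 1.12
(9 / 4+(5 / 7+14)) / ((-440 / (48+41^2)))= -23465 / 352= -66.66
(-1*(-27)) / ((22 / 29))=35.59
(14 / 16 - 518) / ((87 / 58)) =-1379 / 4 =-344.75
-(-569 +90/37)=20963/37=566.57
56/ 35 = 8/ 5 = 1.60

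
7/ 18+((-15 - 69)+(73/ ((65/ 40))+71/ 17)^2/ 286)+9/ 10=-46692364727/ 628583670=-74.28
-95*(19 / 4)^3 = -651605 / 64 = -10181.33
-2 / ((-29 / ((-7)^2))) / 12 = 49 / 174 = 0.28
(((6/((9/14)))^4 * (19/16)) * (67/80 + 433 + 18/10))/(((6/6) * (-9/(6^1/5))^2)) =2119823692/30375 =69788.43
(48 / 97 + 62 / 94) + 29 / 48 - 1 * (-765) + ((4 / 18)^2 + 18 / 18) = 4536565745 / 5908464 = 767.81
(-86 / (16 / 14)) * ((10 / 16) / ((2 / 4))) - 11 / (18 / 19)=-15217 / 144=-105.67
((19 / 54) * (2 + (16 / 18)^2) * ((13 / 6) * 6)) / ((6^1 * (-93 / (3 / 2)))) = -27911 / 813564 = -0.03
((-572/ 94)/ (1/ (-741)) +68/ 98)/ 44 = 2596493/ 25333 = 102.49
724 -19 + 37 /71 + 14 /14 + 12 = 51015 /71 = 718.52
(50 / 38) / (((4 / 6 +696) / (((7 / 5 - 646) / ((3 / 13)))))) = -3809 / 722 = -5.28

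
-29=-29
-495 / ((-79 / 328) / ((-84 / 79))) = -13638240 / 6241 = -2185.27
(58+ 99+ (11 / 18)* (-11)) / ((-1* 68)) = -2705 / 1224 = -2.21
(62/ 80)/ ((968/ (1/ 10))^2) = 31/ 3748096000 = 0.00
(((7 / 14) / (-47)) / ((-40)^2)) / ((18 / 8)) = -1 / 338400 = -0.00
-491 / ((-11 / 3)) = 1473 / 11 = 133.91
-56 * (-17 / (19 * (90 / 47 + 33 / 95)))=31960 / 1443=22.15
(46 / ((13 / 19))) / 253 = 38 / 143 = 0.27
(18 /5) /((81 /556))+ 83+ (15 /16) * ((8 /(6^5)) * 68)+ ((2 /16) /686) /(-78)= 6228268639 /57788640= 107.78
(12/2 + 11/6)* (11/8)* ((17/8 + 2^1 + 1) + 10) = 62557/384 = 162.91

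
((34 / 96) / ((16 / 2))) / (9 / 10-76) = -85 / 144192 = -0.00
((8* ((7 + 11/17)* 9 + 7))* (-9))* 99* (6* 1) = -55127952/17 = -3242820.71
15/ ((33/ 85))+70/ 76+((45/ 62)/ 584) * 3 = 299377855/ 7567472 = 39.56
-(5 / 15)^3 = -1 / 27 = -0.04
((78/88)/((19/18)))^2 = 123201/174724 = 0.71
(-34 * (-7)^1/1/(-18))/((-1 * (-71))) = -119/639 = -0.19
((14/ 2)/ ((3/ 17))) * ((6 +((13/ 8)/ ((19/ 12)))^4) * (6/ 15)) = 588028861/ 5212840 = 112.80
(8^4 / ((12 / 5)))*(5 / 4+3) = 21760 / 3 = 7253.33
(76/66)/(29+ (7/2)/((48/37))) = 0.04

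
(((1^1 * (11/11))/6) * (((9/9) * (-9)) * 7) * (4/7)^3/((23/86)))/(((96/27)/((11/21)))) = -8514/7889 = -1.08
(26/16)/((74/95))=1235/592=2.09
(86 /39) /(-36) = -43 /702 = -0.06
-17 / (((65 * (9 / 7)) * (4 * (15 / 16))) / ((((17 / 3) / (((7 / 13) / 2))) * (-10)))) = 4624 / 405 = 11.42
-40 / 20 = -2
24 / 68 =6 / 17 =0.35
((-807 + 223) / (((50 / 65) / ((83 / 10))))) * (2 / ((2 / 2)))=-315068 / 25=-12602.72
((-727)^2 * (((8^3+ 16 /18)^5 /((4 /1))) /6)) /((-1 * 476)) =-34613685561940928054272 /21080493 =-1641977043038838.23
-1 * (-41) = 41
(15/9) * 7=35/3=11.67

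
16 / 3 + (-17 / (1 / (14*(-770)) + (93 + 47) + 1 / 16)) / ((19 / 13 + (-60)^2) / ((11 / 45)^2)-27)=763117616083972 / 143084607065991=5.33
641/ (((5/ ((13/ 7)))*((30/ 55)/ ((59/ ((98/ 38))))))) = 102754223/ 10290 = 9985.83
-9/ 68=-0.13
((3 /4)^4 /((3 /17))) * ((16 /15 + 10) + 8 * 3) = 40239 /640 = 62.87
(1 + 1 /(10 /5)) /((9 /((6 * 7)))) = 7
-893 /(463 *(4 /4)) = -893 /463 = -1.93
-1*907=-907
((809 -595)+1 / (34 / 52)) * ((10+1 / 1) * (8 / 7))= 322432 / 119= 2709.51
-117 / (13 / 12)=-108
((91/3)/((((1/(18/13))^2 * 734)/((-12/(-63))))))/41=72/195611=0.00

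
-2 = -2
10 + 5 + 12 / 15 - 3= 64 / 5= 12.80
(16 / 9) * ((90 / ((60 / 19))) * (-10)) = -1520 / 3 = -506.67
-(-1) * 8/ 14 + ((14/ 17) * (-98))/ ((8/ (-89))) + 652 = 369001/ 238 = 1550.42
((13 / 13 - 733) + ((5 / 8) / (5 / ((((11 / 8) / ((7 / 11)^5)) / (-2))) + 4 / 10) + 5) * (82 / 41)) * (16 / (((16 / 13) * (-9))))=119953588157 / 114468408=1047.92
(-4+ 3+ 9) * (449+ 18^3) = 50248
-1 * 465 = -465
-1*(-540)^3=157464000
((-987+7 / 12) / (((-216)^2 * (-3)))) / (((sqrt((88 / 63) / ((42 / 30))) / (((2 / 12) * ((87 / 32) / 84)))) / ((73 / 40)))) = 25058929 * sqrt(110) / 3783838924800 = 0.00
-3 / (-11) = 0.27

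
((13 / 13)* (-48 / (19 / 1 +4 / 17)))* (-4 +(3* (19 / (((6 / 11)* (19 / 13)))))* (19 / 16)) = -44013 / 218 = -201.89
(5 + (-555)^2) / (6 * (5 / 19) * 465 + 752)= 2926285 / 14119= 207.26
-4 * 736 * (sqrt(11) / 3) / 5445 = -2944 * sqrt(11) / 16335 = -0.60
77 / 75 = 1.03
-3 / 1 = -3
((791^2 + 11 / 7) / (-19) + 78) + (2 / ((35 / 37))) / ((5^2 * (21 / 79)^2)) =-240854620654 / 7331625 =-32851.46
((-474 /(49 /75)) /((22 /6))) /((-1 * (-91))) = -106650 /49049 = -2.17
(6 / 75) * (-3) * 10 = -12 / 5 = -2.40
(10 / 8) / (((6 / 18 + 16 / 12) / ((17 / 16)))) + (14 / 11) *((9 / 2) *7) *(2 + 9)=28275 / 64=441.80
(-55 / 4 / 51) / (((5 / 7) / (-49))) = 3773 / 204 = 18.50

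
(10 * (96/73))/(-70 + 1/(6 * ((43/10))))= -24768/131765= -0.19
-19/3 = -6.33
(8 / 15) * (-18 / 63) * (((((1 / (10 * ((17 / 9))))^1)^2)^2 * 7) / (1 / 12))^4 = -17160819968956899501 / 594008689888511578137207031250000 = -0.00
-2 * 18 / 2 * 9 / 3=-54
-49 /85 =-0.58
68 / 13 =5.23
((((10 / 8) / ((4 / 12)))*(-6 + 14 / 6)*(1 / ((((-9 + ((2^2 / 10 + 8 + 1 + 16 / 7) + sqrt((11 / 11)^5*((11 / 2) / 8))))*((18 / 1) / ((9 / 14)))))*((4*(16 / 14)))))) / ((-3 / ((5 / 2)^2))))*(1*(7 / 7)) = 2261875 / 24556992 - 1684375*sqrt(11) / 196455936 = 0.06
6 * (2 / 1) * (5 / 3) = 20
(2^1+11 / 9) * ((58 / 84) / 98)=841 / 37044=0.02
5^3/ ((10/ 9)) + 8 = 241/ 2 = 120.50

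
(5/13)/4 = 5/52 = 0.10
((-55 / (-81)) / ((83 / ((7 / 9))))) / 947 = 385 / 57300129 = 0.00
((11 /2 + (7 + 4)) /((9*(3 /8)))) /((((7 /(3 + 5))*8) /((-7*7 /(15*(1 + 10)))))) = -28 /135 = -0.21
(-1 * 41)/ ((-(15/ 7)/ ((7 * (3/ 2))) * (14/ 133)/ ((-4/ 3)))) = -38171/ 15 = -2544.73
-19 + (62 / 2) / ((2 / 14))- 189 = 9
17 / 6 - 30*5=-883 / 6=-147.17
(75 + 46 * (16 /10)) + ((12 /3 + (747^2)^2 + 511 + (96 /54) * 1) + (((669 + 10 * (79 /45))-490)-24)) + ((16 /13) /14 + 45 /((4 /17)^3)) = 27201636865906721 /87360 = 311374048373.47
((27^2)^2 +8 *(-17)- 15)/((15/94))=9988252/3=3329417.33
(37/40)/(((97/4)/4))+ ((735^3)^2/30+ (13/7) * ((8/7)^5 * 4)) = 599739639317926566776847/114119530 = 5255363734129702.14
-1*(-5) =5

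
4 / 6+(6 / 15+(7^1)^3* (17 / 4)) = 87529 / 60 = 1458.82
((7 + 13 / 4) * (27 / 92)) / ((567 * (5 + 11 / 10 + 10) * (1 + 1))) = 205 / 1244208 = 0.00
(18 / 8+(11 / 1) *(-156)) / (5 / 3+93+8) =-20565 / 1232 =-16.69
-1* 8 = -8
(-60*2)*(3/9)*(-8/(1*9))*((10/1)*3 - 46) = -5120/9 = -568.89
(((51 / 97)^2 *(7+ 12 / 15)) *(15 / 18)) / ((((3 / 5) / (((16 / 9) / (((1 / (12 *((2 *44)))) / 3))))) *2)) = 79347840 / 9409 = 8433.19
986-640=346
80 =80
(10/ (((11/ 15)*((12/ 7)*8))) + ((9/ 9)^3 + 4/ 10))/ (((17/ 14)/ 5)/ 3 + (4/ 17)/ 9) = 22.36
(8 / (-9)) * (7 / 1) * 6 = -112 / 3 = -37.33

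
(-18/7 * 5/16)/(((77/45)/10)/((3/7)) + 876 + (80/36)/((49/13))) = -212625/232051244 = -0.00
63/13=4.85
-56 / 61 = -0.92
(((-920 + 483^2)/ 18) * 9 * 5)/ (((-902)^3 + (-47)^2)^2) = 0.00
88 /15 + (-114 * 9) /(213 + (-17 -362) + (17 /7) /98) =762116 /63255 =12.05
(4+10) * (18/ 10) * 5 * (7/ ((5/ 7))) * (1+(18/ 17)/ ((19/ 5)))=2549862/ 1615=1578.86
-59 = -59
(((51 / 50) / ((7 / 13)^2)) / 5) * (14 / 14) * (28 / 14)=8619 / 6125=1.41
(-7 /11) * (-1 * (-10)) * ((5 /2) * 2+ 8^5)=-2294110 /11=-208555.45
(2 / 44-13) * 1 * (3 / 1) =-855 / 22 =-38.86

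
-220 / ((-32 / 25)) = 1375 / 8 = 171.88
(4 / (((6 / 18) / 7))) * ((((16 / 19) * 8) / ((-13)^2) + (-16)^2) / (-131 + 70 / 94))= -1622912256 / 9828871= -165.12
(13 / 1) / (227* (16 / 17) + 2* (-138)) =-221 / 1060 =-0.21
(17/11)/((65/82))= 1394/715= 1.95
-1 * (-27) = 27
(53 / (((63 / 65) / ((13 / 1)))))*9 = 44785 / 7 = 6397.86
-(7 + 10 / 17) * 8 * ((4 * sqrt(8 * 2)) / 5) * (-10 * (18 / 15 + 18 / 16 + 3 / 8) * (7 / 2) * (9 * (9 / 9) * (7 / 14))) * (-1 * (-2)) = 14043456 / 85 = 165217.13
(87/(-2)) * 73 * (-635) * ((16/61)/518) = 16131540/15799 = 1021.05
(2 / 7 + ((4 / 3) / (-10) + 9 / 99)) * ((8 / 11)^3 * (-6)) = -287744 / 512435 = -0.56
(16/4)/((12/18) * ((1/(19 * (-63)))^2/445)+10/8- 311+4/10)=-30604800240/2366898738553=-0.01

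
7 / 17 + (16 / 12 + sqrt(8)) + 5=2 * sqrt(2) + 344 / 51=9.57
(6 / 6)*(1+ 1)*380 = 760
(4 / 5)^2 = 0.64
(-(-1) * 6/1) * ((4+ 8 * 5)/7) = 264/7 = 37.71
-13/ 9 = -1.44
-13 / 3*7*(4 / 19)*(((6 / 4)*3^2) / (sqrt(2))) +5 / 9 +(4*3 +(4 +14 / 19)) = 2957 / 171 - 819*sqrt(2) / 19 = -43.67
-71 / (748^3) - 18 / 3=-2511054023 / 418508992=-6.00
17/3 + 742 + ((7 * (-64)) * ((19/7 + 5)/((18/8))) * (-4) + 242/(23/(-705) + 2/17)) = 29768935/3057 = 9737.96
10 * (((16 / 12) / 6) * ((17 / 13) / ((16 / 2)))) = 85 / 234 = 0.36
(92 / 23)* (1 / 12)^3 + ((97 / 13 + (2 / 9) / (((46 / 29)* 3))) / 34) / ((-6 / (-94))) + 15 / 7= 258456311 / 46112976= 5.60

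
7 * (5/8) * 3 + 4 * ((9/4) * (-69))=-4863/8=-607.88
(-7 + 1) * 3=-18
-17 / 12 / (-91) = 17 / 1092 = 0.02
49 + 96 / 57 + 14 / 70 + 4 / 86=208052 / 4085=50.93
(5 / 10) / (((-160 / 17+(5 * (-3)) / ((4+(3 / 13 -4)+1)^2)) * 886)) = -1088 / 37236365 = -0.00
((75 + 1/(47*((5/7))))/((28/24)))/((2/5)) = 52896/329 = 160.78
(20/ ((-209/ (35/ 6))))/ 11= -350/ 6897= -0.05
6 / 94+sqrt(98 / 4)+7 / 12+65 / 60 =244 / 141+7 * sqrt(2) / 2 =6.68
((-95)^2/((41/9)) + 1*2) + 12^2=87211/41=2127.10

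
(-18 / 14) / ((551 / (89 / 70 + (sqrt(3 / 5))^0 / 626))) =-6606 / 2223865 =-0.00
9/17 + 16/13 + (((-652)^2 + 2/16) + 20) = 751622565/1768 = 425125.89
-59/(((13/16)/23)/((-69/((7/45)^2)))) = 4762494.82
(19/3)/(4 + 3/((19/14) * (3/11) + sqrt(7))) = 5934821/3270138-112651 * sqrt(7)/545023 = 1.27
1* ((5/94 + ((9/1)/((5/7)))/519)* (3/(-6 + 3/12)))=-37794/935065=-0.04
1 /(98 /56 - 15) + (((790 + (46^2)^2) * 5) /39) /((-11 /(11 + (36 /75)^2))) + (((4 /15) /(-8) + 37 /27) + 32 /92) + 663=-688916682096733 /1176639750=-585494.99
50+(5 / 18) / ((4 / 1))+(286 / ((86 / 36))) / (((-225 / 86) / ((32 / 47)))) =1600099 / 84600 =18.91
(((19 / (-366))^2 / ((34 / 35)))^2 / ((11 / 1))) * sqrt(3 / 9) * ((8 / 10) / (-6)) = -31928645 * sqrt(3) / 1026803580957792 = -0.00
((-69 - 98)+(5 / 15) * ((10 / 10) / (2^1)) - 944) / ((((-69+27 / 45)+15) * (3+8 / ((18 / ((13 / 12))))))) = 99975 / 16732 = 5.98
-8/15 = -0.53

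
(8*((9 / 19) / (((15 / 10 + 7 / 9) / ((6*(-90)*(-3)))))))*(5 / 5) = 2099520 / 779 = 2695.15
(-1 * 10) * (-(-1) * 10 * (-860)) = 86000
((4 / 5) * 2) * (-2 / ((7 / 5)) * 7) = -16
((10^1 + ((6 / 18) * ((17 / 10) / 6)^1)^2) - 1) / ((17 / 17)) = 291889 / 32400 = 9.01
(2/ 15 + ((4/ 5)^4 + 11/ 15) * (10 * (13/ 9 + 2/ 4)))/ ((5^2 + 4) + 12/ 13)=196183/ 262575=0.75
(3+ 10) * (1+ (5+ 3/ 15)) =403/ 5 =80.60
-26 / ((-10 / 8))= 104 / 5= 20.80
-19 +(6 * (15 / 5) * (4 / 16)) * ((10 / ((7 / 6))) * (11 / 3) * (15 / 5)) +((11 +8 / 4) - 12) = 2844 / 7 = 406.29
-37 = -37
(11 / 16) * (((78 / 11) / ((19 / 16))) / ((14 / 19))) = 39 / 7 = 5.57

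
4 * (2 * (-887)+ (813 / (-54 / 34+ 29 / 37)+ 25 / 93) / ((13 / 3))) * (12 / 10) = -4911551316 / 509795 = -9634.37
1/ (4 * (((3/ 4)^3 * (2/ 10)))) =80/ 27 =2.96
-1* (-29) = 29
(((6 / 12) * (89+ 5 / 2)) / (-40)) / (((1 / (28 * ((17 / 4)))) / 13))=-283101 / 160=-1769.38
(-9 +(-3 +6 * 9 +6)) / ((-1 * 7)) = -48 / 7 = -6.86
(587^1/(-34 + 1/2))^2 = 1378276/4489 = 307.03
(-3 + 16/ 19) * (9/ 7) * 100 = -36900/ 133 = -277.44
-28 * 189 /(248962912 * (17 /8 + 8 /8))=-1323 /194502275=-0.00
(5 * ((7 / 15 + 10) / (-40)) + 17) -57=-4957 / 120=-41.31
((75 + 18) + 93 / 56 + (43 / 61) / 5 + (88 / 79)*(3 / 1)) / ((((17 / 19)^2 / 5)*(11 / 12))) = 143418383601 / 214474414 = 668.70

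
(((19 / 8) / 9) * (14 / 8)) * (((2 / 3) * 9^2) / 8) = 399 / 128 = 3.12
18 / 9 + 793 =795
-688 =-688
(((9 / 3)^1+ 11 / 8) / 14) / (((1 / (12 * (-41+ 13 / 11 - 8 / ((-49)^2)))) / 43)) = -339181635 / 52822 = -6421.22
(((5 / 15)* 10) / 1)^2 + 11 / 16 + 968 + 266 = 179395 / 144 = 1245.80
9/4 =2.25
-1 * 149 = -149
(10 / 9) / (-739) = -10 / 6651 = -0.00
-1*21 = -21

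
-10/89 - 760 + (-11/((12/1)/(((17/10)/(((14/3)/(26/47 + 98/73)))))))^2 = -3900105100263471/5133664972100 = -759.71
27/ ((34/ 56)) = 44.47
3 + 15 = 18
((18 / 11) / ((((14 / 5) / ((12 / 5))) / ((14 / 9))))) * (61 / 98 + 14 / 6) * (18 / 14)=2844 / 343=8.29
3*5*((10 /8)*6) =225 /2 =112.50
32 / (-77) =-32 / 77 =-0.42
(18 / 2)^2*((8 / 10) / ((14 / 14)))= 324 / 5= 64.80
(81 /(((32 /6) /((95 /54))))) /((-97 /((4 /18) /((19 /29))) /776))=-145 /2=-72.50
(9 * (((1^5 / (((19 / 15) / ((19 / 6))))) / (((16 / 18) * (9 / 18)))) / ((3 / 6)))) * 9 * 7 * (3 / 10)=15309 / 8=1913.62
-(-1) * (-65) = -65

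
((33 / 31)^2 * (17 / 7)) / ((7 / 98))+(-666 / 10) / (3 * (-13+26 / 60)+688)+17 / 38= 9231561487 / 237476554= 38.87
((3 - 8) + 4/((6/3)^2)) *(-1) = 4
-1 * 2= -2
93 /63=31 /21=1.48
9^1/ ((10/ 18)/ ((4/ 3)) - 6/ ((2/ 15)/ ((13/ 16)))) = -0.25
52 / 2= 26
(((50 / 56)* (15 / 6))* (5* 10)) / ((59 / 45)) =140625 / 1652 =85.12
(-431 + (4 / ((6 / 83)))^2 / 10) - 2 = -5707 / 45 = -126.82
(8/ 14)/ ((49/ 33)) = 132/ 343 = 0.38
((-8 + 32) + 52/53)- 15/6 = 2383/106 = 22.48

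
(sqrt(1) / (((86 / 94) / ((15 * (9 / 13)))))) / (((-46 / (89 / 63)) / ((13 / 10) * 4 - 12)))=213333 / 89999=2.37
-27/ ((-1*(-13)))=-27/ 13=-2.08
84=84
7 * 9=63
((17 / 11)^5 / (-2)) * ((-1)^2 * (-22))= 1419857 / 14641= 96.98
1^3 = 1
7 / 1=7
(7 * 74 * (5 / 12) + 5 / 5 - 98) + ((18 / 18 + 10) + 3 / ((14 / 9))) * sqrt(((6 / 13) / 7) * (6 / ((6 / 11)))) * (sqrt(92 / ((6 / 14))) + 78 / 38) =543 * sqrt(6006) / 1862 + 713 / 6 + 181 * sqrt(6578) / 91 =302.75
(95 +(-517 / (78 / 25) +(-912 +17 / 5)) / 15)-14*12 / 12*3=-108929 / 5850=-18.62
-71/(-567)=0.13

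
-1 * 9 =-9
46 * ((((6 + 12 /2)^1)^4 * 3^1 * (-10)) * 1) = -28615680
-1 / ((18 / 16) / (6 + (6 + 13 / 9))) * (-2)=1936 / 81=23.90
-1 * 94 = -94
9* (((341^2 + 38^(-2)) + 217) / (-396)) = -168223113 / 63536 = -2647.68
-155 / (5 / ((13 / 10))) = -403 / 10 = -40.30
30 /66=5 /11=0.45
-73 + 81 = 8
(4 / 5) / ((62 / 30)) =12 / 31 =0.39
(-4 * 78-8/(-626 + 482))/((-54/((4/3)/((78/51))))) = 95455/18954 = 5.04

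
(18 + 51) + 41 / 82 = 69.50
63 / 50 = 1.26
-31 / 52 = -0.60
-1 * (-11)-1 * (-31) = 42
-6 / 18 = -1 / 3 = -0.33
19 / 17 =1.12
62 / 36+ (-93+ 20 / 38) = -31037 / 342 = -90.75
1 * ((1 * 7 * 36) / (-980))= -9 / 35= -0.26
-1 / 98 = -0.01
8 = 8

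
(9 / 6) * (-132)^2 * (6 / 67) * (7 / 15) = 365904 / 335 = 1092.25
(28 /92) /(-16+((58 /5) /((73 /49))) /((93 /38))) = -237615 /10007852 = -0.02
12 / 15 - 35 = -171 / 5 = -34.20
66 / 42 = 11 / 7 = 1.57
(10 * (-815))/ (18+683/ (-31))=10106/ 5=2021.20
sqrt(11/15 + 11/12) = sqrt(165)/10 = 1.28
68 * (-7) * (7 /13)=-3332 /13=-256.31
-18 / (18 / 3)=-3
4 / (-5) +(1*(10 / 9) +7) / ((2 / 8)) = 1424 / 45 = 31.64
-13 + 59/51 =-604/51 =-11.84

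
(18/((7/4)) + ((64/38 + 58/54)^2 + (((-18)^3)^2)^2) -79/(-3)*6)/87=2131095104730141210865/160269921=13296912430187.95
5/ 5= 1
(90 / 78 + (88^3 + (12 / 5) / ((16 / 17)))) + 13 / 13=177183943 / 260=681476.70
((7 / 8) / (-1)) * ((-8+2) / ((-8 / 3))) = -63 / 32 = -1.97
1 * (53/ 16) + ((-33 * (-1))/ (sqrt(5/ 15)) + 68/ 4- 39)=-299/ 16 + 33 * sqrt(3)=38.47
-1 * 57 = -57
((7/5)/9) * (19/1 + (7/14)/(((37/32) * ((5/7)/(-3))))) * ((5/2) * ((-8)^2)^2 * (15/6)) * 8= 182296576/333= 547437.17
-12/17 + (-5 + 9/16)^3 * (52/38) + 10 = -72950235/661504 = -110.28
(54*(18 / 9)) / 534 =18 / 89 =0.20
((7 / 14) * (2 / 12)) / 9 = 1 / 108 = 0.01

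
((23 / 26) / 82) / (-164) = -23 / 349648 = -0.00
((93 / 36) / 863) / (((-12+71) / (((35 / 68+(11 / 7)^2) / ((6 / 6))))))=308233 / 2035865328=0.00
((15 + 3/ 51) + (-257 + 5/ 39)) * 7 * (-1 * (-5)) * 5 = -28056350/ 663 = -42317.27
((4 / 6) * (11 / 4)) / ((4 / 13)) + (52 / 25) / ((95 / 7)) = 348361 / 57000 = 6.11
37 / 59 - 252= -14831 / 59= -251.37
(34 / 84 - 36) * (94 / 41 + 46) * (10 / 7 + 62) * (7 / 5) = -43809480 / 287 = -152646.27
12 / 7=1.71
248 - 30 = 218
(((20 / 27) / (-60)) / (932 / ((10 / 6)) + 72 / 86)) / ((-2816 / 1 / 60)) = 1075 / 2288715264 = 0.00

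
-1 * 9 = -9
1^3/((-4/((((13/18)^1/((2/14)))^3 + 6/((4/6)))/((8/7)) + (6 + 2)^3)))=-29530285/186624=-158.23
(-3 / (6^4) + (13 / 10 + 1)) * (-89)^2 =39311923 / 2160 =18199.96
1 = 1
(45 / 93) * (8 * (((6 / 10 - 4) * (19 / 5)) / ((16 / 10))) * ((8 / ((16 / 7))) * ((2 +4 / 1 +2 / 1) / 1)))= -27132 / 31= -875.23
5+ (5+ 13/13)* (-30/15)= -7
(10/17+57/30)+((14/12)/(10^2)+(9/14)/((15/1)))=181553/71400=2.54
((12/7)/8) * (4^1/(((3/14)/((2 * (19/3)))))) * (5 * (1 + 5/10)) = 380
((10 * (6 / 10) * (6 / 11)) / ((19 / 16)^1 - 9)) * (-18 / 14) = 5184 / 9625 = 0.54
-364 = -364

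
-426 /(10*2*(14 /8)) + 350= 11824 /35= 337.83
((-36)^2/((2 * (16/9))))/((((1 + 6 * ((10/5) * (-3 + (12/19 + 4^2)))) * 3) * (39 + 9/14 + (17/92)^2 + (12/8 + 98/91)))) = 592687368/33922724783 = 0.02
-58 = -58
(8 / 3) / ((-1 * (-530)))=4 / 795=0.01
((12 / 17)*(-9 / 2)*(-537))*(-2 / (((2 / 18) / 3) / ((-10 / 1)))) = 15658920 / 17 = 921112.94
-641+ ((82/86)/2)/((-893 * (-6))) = -641.00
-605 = -605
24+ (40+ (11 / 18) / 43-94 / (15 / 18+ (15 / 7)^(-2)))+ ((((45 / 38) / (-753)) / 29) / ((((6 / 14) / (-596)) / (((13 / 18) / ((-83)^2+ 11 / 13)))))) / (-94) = -125979300958775423 / 4956894787546944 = -25.41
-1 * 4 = -4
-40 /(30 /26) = -104 /3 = -34.67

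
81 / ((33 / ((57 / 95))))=81 / 55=1.47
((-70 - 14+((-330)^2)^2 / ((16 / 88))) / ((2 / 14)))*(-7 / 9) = -1065352363628 / 3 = -355117454542.67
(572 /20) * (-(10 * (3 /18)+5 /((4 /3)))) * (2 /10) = -1859 /60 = -30.98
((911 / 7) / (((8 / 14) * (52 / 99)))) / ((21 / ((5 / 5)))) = 30063 / 1456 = 20.65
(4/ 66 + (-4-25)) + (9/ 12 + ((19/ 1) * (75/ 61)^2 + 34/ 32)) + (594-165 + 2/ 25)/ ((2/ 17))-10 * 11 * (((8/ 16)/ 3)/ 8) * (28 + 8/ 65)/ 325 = 10095377369351/ 2766935600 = 3648.58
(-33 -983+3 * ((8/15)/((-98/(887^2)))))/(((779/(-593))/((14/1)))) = 147722.40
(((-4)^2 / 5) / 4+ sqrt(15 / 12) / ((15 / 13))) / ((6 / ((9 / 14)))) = 3 / 35+ 13 *sqrt(5) / 280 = 0.19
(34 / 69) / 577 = 34 / 39813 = 0.00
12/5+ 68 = 70.40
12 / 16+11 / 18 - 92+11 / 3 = -3131 / 36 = -86.97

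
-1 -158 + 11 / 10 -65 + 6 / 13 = -28917 / 130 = -222.44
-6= -6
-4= -4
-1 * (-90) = 90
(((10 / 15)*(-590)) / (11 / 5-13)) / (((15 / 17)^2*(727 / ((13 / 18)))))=221663 / 4769847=0.05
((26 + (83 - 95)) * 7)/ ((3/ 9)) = 294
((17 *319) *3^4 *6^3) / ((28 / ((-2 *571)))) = -27088470684 / 7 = -3869781526.29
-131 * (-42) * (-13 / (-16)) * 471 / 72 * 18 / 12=5614791 / 128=43865.55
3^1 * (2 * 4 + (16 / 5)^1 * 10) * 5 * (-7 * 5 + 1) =-20400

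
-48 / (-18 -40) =24 / 29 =0.83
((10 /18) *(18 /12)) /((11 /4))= 10 /33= 0.30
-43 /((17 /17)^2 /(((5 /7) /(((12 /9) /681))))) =-439245 /28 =-15687.32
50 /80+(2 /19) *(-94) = -1409 /152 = -9.27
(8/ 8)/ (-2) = -1/ 2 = -0.50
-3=-3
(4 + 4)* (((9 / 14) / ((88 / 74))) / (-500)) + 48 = 1847667 / 38500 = 47.99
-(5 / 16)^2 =-25 / 256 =-0.10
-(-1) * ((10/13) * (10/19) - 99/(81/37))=-99629/2223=-44.82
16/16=1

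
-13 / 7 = -1.86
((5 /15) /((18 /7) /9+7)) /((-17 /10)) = -0.03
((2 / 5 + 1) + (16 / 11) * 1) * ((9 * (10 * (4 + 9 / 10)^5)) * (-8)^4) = 102179206870272 / 34375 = 2972486018.04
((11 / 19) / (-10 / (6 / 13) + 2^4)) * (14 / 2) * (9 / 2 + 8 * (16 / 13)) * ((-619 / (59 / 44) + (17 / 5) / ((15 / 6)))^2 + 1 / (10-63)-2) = -2104730445912658179 / 968357633750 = -2173505.30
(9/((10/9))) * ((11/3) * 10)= 297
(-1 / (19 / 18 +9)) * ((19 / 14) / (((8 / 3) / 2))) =-513 / 5068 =-0.10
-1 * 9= -9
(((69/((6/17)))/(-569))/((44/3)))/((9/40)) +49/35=121664/93885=1.30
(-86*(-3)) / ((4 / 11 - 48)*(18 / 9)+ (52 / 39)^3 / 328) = -1570833 / 580024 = -2.71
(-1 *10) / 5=-2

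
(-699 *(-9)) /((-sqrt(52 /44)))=-6291 *sqrt(143) /13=-5786.88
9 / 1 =9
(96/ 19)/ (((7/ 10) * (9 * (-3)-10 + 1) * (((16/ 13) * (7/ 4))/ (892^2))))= -206872640/ 2793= -74068.26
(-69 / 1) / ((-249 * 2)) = 23 / 166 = 0.14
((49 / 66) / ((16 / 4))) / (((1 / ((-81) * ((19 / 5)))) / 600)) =-377055 / 11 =-34277.73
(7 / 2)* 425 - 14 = 2947 / 2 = 1473.50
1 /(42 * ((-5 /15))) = -1 /14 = -0.07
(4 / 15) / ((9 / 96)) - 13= -457 / 45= -10.16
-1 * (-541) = 541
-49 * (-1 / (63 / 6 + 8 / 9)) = 882 / 205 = 4.30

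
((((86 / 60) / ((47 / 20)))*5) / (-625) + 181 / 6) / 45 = 354401 / 528750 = 0.67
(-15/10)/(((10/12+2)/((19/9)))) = -1.12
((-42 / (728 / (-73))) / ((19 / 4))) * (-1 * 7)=-1533 / 247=-6.21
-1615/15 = -323/3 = -107.67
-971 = -971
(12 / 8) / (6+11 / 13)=39 / 178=0.22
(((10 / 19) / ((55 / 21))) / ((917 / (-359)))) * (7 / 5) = -15078 / 136895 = -0.11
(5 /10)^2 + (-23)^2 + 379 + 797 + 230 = 7741 /4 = 1935.25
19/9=2.11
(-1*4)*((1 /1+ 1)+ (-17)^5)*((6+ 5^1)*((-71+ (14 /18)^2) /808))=-14842690885 /2727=-5442864.28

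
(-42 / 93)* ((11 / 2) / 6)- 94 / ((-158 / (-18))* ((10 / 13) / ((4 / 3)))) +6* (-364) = -161852647 / 73470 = -2202.98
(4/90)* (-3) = -2/15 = -0.13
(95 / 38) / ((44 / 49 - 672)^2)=12005 / 2162714912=0.00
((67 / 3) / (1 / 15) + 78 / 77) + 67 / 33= 78088 / 231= 338.04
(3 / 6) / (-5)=-1 / 10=-0.10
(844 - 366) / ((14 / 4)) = 956 / 7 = 136.57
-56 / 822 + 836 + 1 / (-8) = 2748133 / 3288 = 835.81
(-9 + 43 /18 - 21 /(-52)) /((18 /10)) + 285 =1185895 /4212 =281.55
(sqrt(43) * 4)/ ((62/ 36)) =72 * sqrt(43)/ 31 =15.23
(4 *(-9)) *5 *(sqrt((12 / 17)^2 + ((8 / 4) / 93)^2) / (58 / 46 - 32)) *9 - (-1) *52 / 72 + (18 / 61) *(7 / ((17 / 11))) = 38429 / 18666 + 24840 *sqrt(311653) / 372589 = 39.28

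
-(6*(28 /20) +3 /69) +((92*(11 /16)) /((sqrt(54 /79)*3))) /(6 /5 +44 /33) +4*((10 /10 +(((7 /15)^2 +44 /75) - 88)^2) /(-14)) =-17776785781 /8150625 +1265*sqrt(474) /2736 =-2170.97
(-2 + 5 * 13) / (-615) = -21 / 205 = -0.10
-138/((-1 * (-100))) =-69/50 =-1.38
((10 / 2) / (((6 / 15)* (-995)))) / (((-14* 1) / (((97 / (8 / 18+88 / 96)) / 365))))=873 / 4982761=0.00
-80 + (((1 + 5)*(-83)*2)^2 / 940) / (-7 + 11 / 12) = -4348448 / 17155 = -253.48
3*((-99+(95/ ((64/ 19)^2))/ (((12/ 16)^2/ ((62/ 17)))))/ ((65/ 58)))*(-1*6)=25394459/ 35360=718.17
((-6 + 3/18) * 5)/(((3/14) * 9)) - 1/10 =-12331/810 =-15.22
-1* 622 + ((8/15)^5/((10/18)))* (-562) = -280821866/421875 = -665.65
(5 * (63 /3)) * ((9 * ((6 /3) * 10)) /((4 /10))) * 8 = 378000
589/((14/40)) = 11780/7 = 1682.86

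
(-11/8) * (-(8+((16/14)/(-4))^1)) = 297/28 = 10.61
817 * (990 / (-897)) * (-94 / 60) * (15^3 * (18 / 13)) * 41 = 270662567.98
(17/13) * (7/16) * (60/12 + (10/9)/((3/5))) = 22015/5616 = 3.92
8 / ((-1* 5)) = -8 / 5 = -1.60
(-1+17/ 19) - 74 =-1408/ 19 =-74.11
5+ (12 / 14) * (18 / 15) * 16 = 751 / 35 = 21.46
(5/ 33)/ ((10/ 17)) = 17/ 66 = 0.26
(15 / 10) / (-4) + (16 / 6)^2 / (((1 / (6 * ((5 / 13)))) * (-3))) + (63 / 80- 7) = -112859 / 9360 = -12.06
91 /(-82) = -91 /82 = -1.11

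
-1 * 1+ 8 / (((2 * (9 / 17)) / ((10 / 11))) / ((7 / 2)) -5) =-7537 / 2777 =-2.71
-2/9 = -0.22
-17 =-17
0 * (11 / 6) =0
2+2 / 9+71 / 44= 1519 / 396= 3.84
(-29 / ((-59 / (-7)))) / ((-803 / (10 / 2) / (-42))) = -42630 / 47377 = -0.90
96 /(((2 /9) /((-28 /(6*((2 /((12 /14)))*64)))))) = -27 /2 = -13.50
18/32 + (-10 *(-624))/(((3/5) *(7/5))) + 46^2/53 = 44336331/5936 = 7469.06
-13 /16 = -0.81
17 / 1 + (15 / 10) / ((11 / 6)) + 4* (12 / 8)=262 / 11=23.82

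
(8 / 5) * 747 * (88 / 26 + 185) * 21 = 307339704 / 65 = 4728303.14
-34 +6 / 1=-28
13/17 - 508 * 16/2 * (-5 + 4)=69101/17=4064.76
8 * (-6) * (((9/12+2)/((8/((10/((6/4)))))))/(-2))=55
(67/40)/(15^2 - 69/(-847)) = 56749/7625760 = 0.01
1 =1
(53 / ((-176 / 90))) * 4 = -2385 / 22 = -108.41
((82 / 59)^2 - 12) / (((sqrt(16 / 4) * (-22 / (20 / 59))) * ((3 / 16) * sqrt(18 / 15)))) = 0.38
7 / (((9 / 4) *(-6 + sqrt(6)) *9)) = -28 / 405 - 14 *sqrt(6) / 1215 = -0.10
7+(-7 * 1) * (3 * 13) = -266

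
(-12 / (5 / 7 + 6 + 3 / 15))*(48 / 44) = -2520 / 1331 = -1.89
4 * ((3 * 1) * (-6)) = -72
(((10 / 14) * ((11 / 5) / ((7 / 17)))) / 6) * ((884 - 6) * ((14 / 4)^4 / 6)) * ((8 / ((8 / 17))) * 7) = 478684283 / 288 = 1662098.20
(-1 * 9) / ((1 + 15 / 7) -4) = 21 / 2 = 10.50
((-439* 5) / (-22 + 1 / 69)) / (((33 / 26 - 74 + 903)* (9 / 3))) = 1312610 / 32747479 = 0.04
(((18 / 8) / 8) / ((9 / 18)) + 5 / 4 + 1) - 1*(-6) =141 / 16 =8.81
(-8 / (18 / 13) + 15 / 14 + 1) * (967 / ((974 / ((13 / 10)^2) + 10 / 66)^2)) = -1560637844909 / 144711200928350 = -0.01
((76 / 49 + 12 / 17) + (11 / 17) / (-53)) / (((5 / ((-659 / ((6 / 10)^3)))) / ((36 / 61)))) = -6530755900 / 8079267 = -808.34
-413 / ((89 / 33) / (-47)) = 640563 / 89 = 7197.34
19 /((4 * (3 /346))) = 3287 /6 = 547.83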